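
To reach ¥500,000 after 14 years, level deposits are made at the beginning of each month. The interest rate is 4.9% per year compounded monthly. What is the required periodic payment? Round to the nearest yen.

Level annuity due; solve FV = PMT × [((1+r)^n − 1)/r] × (1+r) for PMT.
Periodic rate r = 0.049/12 per month; n is counted in months.
With n = 168: PMT = 500,000 / ([((1+r)^n − 1)/r] × (1+r)) = ¥2,069

¥2,069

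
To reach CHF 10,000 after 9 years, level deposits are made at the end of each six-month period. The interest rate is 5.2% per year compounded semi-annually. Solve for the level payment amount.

Level ordinary annuity; solve FV = PMT × [((1+r)^n − 1)/r] for PMT.
Periodic rate r = 0.052/2 per half-year; n is counted in half-years.
With n = 18: PMT = 10,000 / ([((1+r)^n − 1)/r]) = CHF 442.72

CHF 442.72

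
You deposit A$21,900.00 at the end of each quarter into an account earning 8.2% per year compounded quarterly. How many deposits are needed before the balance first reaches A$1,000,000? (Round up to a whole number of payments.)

33 payments

Periodic rate r = 0.082/4 per quarter; n is counted in quarters.
Ordinary annuity FV: 1,000,000 = 21,900 × [((1+r)^n − 1)/r].
(1+r)^n = 1 + 1,000,000 × r / 21,900, so n = ln(1 + 1,000,000·r/21,900) / ln(1+r) = 32.56.
Round up to a whole number of payments: n = 33.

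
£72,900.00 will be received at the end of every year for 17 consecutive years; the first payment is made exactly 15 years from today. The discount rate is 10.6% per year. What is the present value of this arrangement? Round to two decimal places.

Ordinary annuity of 17 payments, first payment at period 15.
Periodic rate r = 0.106 per year.
The ordinary-annuity PV formula values the stream one period before the first payment (period 14); discount that back 14 periods:
PV₀ = 72,900 × [1 − (1+r)^−17] / r × (1+r)^−14 = £137,552.36

£137,552.36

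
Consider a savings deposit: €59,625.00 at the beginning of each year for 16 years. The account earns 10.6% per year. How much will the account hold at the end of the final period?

This is an annuity due: 16 deposits of €59,625.00 at the beginning of each year.
Periodic rate r = 0.106 per year.
FV = PMT × [((1+r)^n − 1)/r] × (1+r) = 59,625 × [(1+r)^16 − 1] / r × (1+r) = €2,496,475.08

€2,496,475.08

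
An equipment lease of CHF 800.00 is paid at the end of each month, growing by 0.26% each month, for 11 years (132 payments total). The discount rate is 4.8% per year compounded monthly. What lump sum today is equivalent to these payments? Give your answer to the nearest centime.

CHF 96,128.04

Periodic rate r = 0.048/12 per month; n is counted in months.
Growing ordinary annuity: PV = PMT₁ × [1 − ((1+g)/(1+r))^n] / (r − g) = 800 × [1 − ((1+0.0026)/(1+r))^132] / (r − 0.0026) = CHF 96,128.04.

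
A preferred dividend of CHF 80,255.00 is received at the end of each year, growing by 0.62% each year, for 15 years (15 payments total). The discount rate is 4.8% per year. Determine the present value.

CHF 877,319.53

Periodic rate r = 0.048 per year.
Growing ordinary annuity: PV = PMT₁ × [1 − ((1+g)/(1+r))^n] / (r − g) = 80,255 × [1 − ((1+0.0062)/(1+r))^15] / (r − 0.0062) = CHF 877,319.53.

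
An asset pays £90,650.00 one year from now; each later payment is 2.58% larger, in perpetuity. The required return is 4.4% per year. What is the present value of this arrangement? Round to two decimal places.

£4,980,769.23

Periodic rate r = 0.044 per year.
Growing perpetuity (Gordon): PV = PMT₁ / (r − g) = 90,650 / (r − 0.0258) = £4,980,769.23.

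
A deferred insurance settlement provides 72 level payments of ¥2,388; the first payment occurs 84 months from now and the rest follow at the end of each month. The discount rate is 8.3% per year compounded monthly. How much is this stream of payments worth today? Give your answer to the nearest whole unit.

Ordinary annuity of 72 payments, first payment at period 84.
Periodic rate r = 0.083/12 per month; n is counted in months.
The ordinary-annuity PV formula values the stream one period before the first payment (period 83); discount that back 83 periods:
PV₀ = 2,388 × [1 − (1+r)^−72] / r × (1+r)^−83 = ¥76,223

¥76,223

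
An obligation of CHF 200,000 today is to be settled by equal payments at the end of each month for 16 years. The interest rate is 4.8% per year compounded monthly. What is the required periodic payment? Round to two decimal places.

Level ordinary annuity; solve PV = PMT × [(1 − (1+r)^−n)/r] for PMT.
Periodic rate r = 0.048/12 per month; n is counted in months.
With n = 192: PMT = 200,000 / ([(1 − (1+r)^−n)/r]) = CHF 1,494.35

CHF 1,494.35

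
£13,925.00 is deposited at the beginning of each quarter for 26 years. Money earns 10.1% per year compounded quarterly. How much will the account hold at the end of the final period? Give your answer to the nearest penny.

This is an annuity due: 104 deposits of £13,925.00 at the beginning of each quarter.
Periodic rate r = 0.101/4 per quarter; n is counted in quarters.
FV = PMT × [((1+r)^n − 1)/r] × (1+r) = 13,925 × [(1+r)^104 − 1] / r × (1+r) = £6,997,004.87

£6,997,004.87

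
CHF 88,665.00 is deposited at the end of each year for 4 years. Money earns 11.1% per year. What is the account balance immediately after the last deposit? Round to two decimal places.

CHF 418,201.92

This is an ordinary annuity: 4 deposits of CHF 88,665.00 at the end of each year.
Periodic rate r = 0.111 per year.
FV = PMT × [((1+r)^n − 1)/r] = 88,665 × [(1+r)^4 − 1] / r = CHF 418,201.92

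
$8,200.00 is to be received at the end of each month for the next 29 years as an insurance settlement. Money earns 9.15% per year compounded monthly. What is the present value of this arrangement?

This is an ordinary annuity: 348 payments of $8,200.00 at the end of each month.
Periodic rate r = 0.0915/12 per month; n is counted in months.
PV = PMT × [(1 − (1+r)^−n)/r] = 8,200 × [1 − (1+r)^−348] / r = $998,930.36

$998,930.36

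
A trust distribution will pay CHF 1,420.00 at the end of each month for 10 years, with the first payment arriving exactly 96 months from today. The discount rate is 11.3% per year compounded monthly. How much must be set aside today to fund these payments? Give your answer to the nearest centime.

Ordinary annuity of 120 payments, first payment at period 96.
Periodic rate r = 0.113/12 per month; n is counted in months.
The ordinary-annuity PV formula values the stream one period before the first payment (period 95); discount that back 95 periods:
PV₀ = 1,420 × [1 − (1+r)^−120] / r × (1+r)^−95 = CHF 41,798.79

CHF 41,798.79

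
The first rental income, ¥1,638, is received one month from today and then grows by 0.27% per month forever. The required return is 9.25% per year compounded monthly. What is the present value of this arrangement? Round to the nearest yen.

Periodic rate r = 0.0925/12 per month.
Growing perpetuity (Gordon): PV = PMT₁ / (r − g) = 1,638 / (r − 0.0027) = ¥327,055.

¥327,055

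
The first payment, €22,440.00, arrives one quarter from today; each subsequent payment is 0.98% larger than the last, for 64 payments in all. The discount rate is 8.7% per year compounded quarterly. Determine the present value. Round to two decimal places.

Periodic rate r = 0.087/4 per quarter; n is counted in quarters.
Growing ordinary annuity: PV = PMT₁ × [1 − ((1+g)/(1+r))^n] / (r − g) = 22,440 × [1 − ((1+0.0098)/(1+r))^64] / (r − 0.0098) = €993,399.24.

€993,399.24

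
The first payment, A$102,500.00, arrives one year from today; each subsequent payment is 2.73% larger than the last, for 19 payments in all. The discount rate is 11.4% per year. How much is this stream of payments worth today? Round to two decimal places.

A$928,646.15

Periodic rate r = 0.114 per year.
Growing ordinary annuity: PV = PMT₁ × [1 − ((1+g)/(1+r))^n] / (r − g) = 102,500 × [1 − ((1+0.0273)/(1+r))^19] / (r − 0.0273) = A$928,646.15.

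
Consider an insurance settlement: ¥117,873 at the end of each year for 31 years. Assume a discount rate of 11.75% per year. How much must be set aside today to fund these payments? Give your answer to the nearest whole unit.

This is an ordinary annuity: 31 payments of ¥117,873 at the end of each year.
Periodic rate r = 0.1175 per year.
PV = PMT × [(1 − (1+r)^−n)/r] = 117,873 × [1 − (1+r)^−31] / r = ¥971,134

¥971,134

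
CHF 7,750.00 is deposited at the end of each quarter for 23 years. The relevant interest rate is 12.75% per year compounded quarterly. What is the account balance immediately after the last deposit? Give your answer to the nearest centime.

This is an ordinary annuity: 92 deposits of CHF 7,750.00 at the end of each quarter.
Periodic rate r = 0.1275/4 per quarter; n is counted in quarters.
FV = PMT × [((1+r)^n − 1)/r] = 7,750 × [(1+r)^92 − 1] / r = CHF 4,117,438.59

CHF 4,117,438.59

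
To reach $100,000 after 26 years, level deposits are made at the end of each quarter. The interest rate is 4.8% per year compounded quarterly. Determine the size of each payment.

Level ordinary annuity; solve FV = PMT × [((1+r)^n − 1)/r] for PMT.
Periodic rate r = 0.048/4 per quarter; n is counted in quarters.
With n = 104: PMT = 100,000 / ([((1+r)^n − 1)/r]) = $488.28

$488.28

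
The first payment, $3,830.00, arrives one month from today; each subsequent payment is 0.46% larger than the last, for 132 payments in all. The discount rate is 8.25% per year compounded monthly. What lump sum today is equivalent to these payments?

$434,573.27

Periodic rate r = 0.0825/12 per month; n is counted in months.
Growing ordinary annuity: PV = PMT₁ × [1 − ((1+g)/(1+r))^n] / (r − g) = 3,830 × [1 − ((1+0.0046)/(1+r))^132] / (r − 0.0046) = $434,573.27.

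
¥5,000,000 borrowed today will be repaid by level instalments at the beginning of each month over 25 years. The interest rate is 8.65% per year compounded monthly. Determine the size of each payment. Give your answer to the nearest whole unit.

Level annuity due; solve PV = PMT × [(1 − (1+r)^−n)/r] × (1+r) for PMT.
Periodic rate r = 0.0865/12 per month; n is counted in months.
With n = 300: PMT = 5,000,000 / ([(1 − (1+r)^−n)/r] × (1+r)) = ¥40,476

¥40,476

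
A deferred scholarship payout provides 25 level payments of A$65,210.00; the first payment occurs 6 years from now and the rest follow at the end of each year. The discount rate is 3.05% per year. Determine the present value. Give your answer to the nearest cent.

Ordinary annuity of 25 payments, first payment at period 6.
Periodic rate r = 0.0305 per year.
The ordinary-annuity PV formula values the stream one period before the first payment (period 5); discount that back 5 periods:
PV₀ = 65,210 × [1 − (1+r)^−25] / r × (1+r)^−5 = A$971,706.52

A$971,706.52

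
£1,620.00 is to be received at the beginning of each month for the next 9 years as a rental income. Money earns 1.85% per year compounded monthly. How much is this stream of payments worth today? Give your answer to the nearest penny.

This is an annuity due: 108 payments of £1,620.00 at the beginning of each month.
Periodic rate r = 0.0185/12 per month; n is counted in months.
PV = PMT × [(1 − (1+r)^−n)/r] × (1+r) = 1,620 × [1 − (1+r)^−108] / r × (1+r) = £161,304.63

£161,304.63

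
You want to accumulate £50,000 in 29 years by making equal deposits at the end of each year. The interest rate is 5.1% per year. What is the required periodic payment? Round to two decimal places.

£789.14

Level ordinary annuity; solve FV = PMT × [((1+r)^n − 1)/r] for PMT.
Periodic rate r = 0.051 per year.
With n = 29: PMT = 50,000 / ([((1+r)^n − 1)/r]) = £789.14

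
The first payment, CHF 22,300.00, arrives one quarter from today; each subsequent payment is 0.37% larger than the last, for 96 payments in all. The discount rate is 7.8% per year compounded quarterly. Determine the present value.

Periodic rate r = 0.078/4 per quarter; n is counted in quarters.
Growing ordinary annuity: PV = PMT₁ × [1 − ((1+g)/(1+r))^n] / (r − g) = 22,300 × [1 − ((1+0.0037)/(1+r))^96] / (r − 0.0037) = CHF 1,096,290.95.

CHF 1,096,290.95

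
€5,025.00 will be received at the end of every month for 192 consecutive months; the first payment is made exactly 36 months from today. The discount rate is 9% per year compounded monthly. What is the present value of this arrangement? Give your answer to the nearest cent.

€392,949.23

Ordinary annuity of 192 payments, first payment at period 36.
Periodic rate r = 0.09/12 per month; n is counted in months.
The ordinary-annuity PV formula values the stream one period before the first payment (period 35); discount that back 35 periods:
PV₀ = 5,025 × [1 − (1+r)^−192] / r × (1+r)^−35 = €392,949.23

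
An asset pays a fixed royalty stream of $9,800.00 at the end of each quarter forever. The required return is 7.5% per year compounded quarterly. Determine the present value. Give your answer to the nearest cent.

$522,666.67

Periodic rate r = 0.075/4 per quarter.
Level perpetuity: PV = PMT / r = 9,800 / (0.075/4) = $522,666.67.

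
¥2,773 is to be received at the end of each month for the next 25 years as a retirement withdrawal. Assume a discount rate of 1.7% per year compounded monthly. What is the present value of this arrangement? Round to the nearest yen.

This is an ordinary annuity: 300 payments of ¥2,773 at the end of each month.
Periodic rate r = 0.017/12 per month; n is counted in months.
PV = PMT × [(1 − (1+r)^−n)/r] = 2,773 × [1 − (1+r)^−300] / r = ¥677,330

¥677,330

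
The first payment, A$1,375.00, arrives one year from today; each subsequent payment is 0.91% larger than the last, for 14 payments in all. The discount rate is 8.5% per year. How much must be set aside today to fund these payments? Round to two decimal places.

A$11,552.62

Periodic rate r = 0.085 per year.
Growing ordinary annuity: PV = PMT₁ × [1 − ((1+g)/(1+r))^n] / (r − g) = 1,375 × [1 − ((1+0.0091)/(1+r))^14] / (r − 0.0091) = A$11,552.62.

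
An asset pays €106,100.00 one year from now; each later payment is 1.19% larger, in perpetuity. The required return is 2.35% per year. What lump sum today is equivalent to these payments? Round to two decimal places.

Periodic rate r = 0.0235 per year.
Growing perpetuity (Gordon): PV = PMT₁ / (r − g) = 106,100 / (r − 0.0119) = €9,146,551.72.

€9,146,551.72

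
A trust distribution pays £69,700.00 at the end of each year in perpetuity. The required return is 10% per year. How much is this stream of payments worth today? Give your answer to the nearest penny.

£697,000.00

Periodic rate r = 0.1 per year.
Level perpetuity: PV = PMT / r = 69,700 / (0.1) = £697,000.00.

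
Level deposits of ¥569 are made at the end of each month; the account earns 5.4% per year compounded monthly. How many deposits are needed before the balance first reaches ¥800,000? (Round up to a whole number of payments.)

Periodic rate r = 0.054/12 per month; n is counted in months.
Ordinary annuity FV: 800,000 = 569 × [((1+r)^n − 1)/r].
(1+r)^n = 1 + 800,000 × r / 569, so n = ln(1 + 800,000·r/569) / ln(1+r) = 443.56.
Round up to a whole number of payments: n = 444.

444 payments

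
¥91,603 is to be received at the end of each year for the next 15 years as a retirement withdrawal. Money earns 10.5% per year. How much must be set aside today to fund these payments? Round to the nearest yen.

¥677,297

This is an ordinary annuity: 15 payments of ¥91,603 at the end of each year.
Periodic rate r = 0.105 per year.
PV = PMT × [(1 − (1+r)^−n)/r] = 91,603 × [1 − (1+r)^−15] / r = ¥677,297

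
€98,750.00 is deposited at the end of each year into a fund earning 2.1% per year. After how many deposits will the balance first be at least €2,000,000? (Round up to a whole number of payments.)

Periodic rate r = 0.021 per year.
Ordinary annuity FV: 2,000,000 = 98,750 × [((1+r)^n − 1)/r].
(1+r)^n = 1 + 2,000,000 × r / 98,750, so n = ln(1 + 2,000,000·r/98,750) / ln(1+r) = 17.05.
Round up to a whole number of payments: n = 18.

18 payments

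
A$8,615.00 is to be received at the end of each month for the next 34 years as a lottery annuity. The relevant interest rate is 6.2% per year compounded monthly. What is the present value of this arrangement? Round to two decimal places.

A$1,463,757.84

This is an ordinary annuity: 408 payments of A$8,615.00 at the end of each month.
Periodic rate r = 0.062/12 per month; n is counted in months.
PV = PMT × [(1 − (1+r)^−n)/r] = 8,615 × [1 − (1+r)^−408] / r = A$1,463,757.84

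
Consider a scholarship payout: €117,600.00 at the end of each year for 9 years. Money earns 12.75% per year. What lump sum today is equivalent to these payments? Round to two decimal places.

This is an ordinary annuity: 9 payments of €117,600.00 at the end of each year.
Periodic rate r = 0.1275 per year.
PV = PMT × [(1 − (1+r)^−n)/r] = 117,600 × [1 − (1+r)^−9] / r = €609,133.88

€609,133.88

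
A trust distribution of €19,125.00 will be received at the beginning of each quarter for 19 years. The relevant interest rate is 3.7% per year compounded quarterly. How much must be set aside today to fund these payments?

This is an annuity due: 76 payments of €19,125.00 at the beginning of each quarter.
Periodic rate r = 0.037/4 per quarter; n is counted in quarters.
PV = PMT × [(1 − (1+r)^−n)/r] × (1+r) = 19,125 × [1 − (1+r)^−76] / r × (1+r) = €1,050,231.83

€1,050,231.83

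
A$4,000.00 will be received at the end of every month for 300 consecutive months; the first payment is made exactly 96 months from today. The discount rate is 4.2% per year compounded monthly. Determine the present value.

Ordinary annuity of 300 payments, first payment at period 96.
Periodic rate r = 0.042/12 per month; n is counted in months.
The ordinary-annuity PV formula values the stream one period before the first payment (period 95); discount that back 95 periods:
PV₀ = 4,000 × [1 − (1+r)^−300] / r × (1+r)^−95 = A$532,557.99

A$532,557.99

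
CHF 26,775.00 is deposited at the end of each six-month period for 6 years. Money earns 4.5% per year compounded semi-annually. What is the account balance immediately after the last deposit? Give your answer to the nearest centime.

CHF 364,199.49

This is an ordinary annuity: 12 deposits of CHF 26,775.00 at the end of each six-month period.
Periodic rate r = 0.045/2 per half-year; n is counted in half-years.
FV = PMT × [((1+r)^n − 1)/r] = 26,775 × [(1+r)^12 − 1] / r = CHF 364,199.49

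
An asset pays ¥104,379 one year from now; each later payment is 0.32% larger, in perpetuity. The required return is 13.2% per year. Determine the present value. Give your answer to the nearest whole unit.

¥810,396

Periodic rate r = 0.132 per year.
Growing perpetuity (Gordon): PV = PMT₁ / (r − g) = 104,379 / (r − 0.0032) = ¥810,396.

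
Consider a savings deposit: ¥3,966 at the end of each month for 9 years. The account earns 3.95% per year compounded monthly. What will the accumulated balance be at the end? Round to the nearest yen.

¥513,344

This is an ordinary annuity: 108 deposits of ¥3,966 at the end of each month.
Periodic rate r = 0.0395/12 per month; n is counted in months.
FV = PMT × [((1+r)^n − 1)/r] = 3,966 × [(1+r)^108 − 1] / r = ¥513,344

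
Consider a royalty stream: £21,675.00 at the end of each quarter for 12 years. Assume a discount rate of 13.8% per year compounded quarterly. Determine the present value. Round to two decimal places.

This is an ordinary annuity: 48 payments of £21,675.00 at the end of each quarter.
Periodic rate r = 0.138/4 per quarter; n is counted in quarters.
PV = PMT × [(1 − (1+r)^−n)/r] = 21,675 × [1 − (1+r)^−48] / r = £504,928.73

£504,928.73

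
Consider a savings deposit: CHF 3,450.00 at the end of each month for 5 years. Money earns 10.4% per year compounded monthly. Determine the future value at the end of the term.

This is an ordinary annuity: 60 deposits of CHF 3,450.00 at the end of each month.
Periodic rate r = 0.104/12 per month; n is counted in months.
FV = PMT × [((1+r)^n − 1)/r] = 3,450 × [(1+r)^60 − 1] / r = CHF 270,001.03

CHF 270,001.03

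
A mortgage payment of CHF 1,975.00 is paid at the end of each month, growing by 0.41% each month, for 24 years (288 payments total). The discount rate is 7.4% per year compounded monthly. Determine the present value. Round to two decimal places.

CHF 427,048.22

Periodic rate r = 0.074/12 per month; n is counted in months.
Growing ordinary annuity: PV = PMT₁ × [1 − ((1+g)/(1+r))^n] / (r − g) = 1,975 × [1 − ((1+0.0041)/(1+r))^288] / (r − 0.0041) = CHF 427,048.22.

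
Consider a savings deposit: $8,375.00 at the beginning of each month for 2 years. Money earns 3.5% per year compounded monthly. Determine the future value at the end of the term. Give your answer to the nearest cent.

$208,494.65

This is an annuity due: 24 deposits of $8,375.00 at the beginning of each month.
Periodic rate r = 0.035/12 per month; n is counted in months.
FV = PMT × [((1+r)^n − 1)/r] × (1+r) = 8,375 × [(1+r)^24 − 1] / r × (1+r) = $208,494.65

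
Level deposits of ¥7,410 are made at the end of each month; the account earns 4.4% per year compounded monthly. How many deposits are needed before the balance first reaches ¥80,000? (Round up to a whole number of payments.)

11 payments

Periodic rate r = 0.044/12 per month; n is counted in months.
Ordinary annuity FV: 80,000 = 7,410 × [((1+r)^n − 1)/r].
(1+r)^n = 1 + 80,000 × r / 7,410, so n = ln(1 + 80,000·r/7,410) / ln(1+r) = 10.61.
Round up to a whole number of payments: n = 11.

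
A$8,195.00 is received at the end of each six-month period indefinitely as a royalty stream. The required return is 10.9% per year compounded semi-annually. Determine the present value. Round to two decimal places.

Periodic rate r = 0.109/2 per half-year.
Level perpetuity: PV = PMT / r = 8,195 / (0.109/2) = A$150,366.97.

A$150,366.97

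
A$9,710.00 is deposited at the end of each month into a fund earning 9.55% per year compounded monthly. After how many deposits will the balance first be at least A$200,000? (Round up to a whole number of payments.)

Periodic rate r = 0.0955/12 per month; n is counted in months.
Ordinary annuity FV: 200,000 = 9,710 × [((1+r)^n − 1)/r].
(1+r)^n = 1 + 200,000 × r / 9,710, so n = ln(1 + 200,000·r/9,710) / ln(1+r) = 19.15.
Round up to a whole number of payments: n = 20.

20 payments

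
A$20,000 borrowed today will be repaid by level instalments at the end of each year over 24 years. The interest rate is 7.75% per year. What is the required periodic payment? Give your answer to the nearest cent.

A$1,860.12

Level ordinary annuity; solve PV = PMT × [(1 − (1+r)^−n)/r] for PMT.
Periodic rate r = 0.0775 per year.
With n = 24: PMT = 20,000 / ([(1 − (1+r)^−n)/r]) = A$1,860.12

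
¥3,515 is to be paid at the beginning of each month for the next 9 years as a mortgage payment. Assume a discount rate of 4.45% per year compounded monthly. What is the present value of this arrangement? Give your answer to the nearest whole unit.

¥313,497

This is an annuity due: 108 payments of ¥3,515 at the beginning of each month.
Periodic rate r = 0.0445/12 per month; n is counted in months.
PV = PMT × [(1 − (1+r)^−n)/r] × (1+r) = 3,515 × [1 − (1+r)^−108] / r × (1+r) = ¥313,497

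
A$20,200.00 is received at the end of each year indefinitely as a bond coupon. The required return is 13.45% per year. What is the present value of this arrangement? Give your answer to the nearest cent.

Periodic rate r = 0.1345 per year.
Level perpetuity: PV = PMT / r = 20,200 / (0.1345) = A$150,185.87.

A$150,185.87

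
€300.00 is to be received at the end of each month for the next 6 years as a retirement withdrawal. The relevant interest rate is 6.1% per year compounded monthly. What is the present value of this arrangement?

€18,050.40

This is an ordinary annuity: 72 payments of €300.00 at the end of each month.
Periodic rate r = 0.061/12 per month; n is counted in months.
PV = PMT × [(1 − (1+r)^−n)/r] = 300 × [1 − (1+r)^−72] / r = €18,050.40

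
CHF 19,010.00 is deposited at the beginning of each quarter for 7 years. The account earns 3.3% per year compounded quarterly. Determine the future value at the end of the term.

CHF 600,946.13

This is an annuity due: 28 deposits of CHF 19,010.00 at the beginning of each quarter.
Periodic rate r = 0.033/4 per quarter; n is counted in quarters.
FV = PMT × [((1+r)^n − 1)/r] × (1+r) = 19,010 × [(1+r)^28 − 1] / r × (1+r) = CHF 600,946.13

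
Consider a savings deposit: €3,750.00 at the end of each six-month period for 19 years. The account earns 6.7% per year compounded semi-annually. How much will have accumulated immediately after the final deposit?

€279,607.46

This is an ordinary annuity: 38 deposits of €3,750.00 at the end of each six-month period.
Periodic rate r = 0.067/2 per half-year; n is counted in half-years.
FV = PMT × [((1+r)^n − 1)/r] = 3,750 × [(1+r)^38 − 1] / r = €279,607.46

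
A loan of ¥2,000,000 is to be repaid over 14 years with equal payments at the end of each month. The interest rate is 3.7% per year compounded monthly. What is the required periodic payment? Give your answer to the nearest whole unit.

¥15,271

Level ordinary annuity; solve PV = PMT × [(1 − (1+r)^−n)/r] for PMT.
Periodic rate r = 0.037/12 per month; n is counted in months.
With n = 168: PMT = 2,000,000 / ([(1 − (1+r)^−n)/r]) = ¥15,271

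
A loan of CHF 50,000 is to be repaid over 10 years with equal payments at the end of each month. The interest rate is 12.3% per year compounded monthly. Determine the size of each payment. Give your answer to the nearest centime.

CHF 726.05

Level ordinary annuity; solve PV = PMT × [(1 − (1+r)^−n)/r] for PMT.
Periodic rate r = 0.123/12 per month; n is counted in months.
With n = 120: PMT = 50,000 / ([(1 − (1+r)^−n)/r]) = CHF 726.05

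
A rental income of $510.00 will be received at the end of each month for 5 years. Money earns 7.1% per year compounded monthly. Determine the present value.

$25,694.75

This is an ordinary annuity: 60 payments of $510.00 at the end of each month.
Periodic rate r = 0.071/12 per month; n is counted in months.
PV = PMT × [(1 − (1+r)^−n)/r] = 510 × [1 − (1+r)^−60] / r = $25,694.75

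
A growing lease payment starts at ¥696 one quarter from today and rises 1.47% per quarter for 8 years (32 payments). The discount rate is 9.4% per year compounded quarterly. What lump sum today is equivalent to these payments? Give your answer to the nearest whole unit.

Periodic rate r = 0.094/4 per quarter; n is counted in quarters.
Growing ordinary annuity: PV = PMT₁ × [1 − ((1+g)/(1+r))^n] / (r − g) = 696 × [1 − ((1+0.0147)/(1+r))^32] / (r − 0.0147) = ¥19,095.

¥19,095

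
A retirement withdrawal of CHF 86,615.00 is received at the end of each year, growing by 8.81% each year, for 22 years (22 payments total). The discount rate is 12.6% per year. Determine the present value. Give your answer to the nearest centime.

Periodic rate r = 0.126 per year.
Growing ordinary annuity: PV = PMT₁ × [1 − ((1+g)/(1+r))^n] / (r − g) = 86,615 × [1 − ((1+0.0881)/(1+r))^22] / (r − 0.0881) = CHF 1,209,329.28.

CHF 1,209,329.28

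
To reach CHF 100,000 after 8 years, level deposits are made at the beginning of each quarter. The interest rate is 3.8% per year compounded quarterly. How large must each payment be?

Level annuity due; solve FV = PMT × [((1+r)^n − 1)/r] × (1+r) for PMT.
Periodic rate r = 0.038/4 per quarter; n is counted in quarters.
With n = 32: PMT = 100,000 / ([((1+r)^n − 1)/r] × (1+r)) = CHF 2,663.43

CHF 2,663.43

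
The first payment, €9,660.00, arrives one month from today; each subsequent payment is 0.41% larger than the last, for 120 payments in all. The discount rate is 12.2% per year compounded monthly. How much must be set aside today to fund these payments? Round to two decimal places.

Periodic rate r = 0.122/12 per month; n is counted in months.
Growing ordinary annuity: PV = PMT₁ × [1 − ((1+g)/(1+r))^n] / (r − g) = 9,660 × [1 − ((1+0.0041)/(1+r))^120] / (r − 0.0041) = €819,450.94.

€819,450.94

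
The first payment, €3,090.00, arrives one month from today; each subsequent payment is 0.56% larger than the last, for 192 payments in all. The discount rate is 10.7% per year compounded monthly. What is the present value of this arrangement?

Periodic rate r = 0.107/12 per month; n is counted in months.
Growing ordinary annuity: PV = PMT₁ × [1 − ((1+g)/(1+r))^n] / (r − g) = 3,090 × [1 − ((1+0.0056)/(1+r))^192] / (r − 0.0056) = €436,560.98.

€436,560.98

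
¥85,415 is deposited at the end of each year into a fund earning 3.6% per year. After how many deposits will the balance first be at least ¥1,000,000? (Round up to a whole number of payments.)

Periodic rate r = 0.036 per year.
Ordinary annuity FV: 1,000,000 = 85,415 × [((1+r)^n − 1)/r].
(1+r)^n = 1 + 1,000,000 × r / 85,415, so n = ln(1 + 1,000,000·r/85,415) / ln(1+r) = 9.94.
Round up to a whole number of payments: n = 10.

10 payments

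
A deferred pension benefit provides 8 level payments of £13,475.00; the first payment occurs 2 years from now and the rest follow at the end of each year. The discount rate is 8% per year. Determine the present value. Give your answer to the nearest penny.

Ordinary annuity of 8 payments, first payment at period 2.
Periodic rate r = 0.08 per year.
The ordinary-annuity PV formula values the stream one period before the first payment (period 1); discount that back 1 periods:
PV₀ = 13,475 × [1 − (1+r)^−8] / r × (1+r)^−1 = £71,699.96

£71,699.96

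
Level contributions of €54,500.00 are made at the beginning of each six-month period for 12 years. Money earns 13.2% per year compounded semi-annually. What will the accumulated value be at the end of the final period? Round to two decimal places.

€3,200,893.62

This is an annuity due: 24 deposits of €54,500.00 at the beginning of each six-month period.
Periodic rate r = 0.132/2 per half-year; n is counted in half-years.
FV = PMT × [((1+r)^n − 1)/r] × (1+r) = 54,500 × [(1+r)^24 − 1] / r × (1+r) = €3,200,893.62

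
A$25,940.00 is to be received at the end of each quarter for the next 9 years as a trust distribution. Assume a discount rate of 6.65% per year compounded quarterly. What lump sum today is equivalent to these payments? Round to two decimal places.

A$698,473.85

This is an ordinary annuity: 36 payments of A$25,940.00 at the end of each quarter.
Periodic rate r = 0.0665/4 per quarter; n is counted in quarters.
PV = PMT × [(1 − (1+r)^−n)/r] = 25,940 × [1 − (1+r)^−36] / r = A$698,473.85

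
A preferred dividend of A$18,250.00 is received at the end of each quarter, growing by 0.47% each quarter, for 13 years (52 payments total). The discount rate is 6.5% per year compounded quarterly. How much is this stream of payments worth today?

A$708,029.82

Periodic rate r = 0.065/4 per quarter; n is counted in quarters.
Growing ordinary annuity: PV = PMT₁ × [1 − ((1+g)/(1+r))^n] / (r − g) = 18,250 × [1 − ((1+0.0047)/(1+r))^52] / (r − 0.0047) = A$708,029.82.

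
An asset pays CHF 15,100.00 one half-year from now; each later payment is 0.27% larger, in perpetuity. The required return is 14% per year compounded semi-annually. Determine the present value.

CHF 224,368.50

Periodic rate r = 0.14/2 per half-year.
Growing perpetuity (Gordon): PV = PMT₁ / (r − g) = 15,100 / (r − 0.0027) = CHF 224,368.50.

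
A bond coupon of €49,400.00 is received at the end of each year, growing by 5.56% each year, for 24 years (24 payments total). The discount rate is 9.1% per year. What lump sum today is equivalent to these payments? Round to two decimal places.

€763,192.39

Periodic rate r = 0.091 per year.
Growing ordinary annuity: PV = PMT₁ × [1 − ((1+g)/(1+r))^n] / (r − g) = 49,400 × [1 − ((1+0.0556)/(1+r))^24] / (r − 0.0556) = €763,192.39.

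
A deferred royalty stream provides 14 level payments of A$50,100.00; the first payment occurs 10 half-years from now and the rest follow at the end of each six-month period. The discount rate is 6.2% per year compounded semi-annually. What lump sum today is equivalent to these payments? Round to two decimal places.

A$427,052.80

Ordinary annuity of 14 payments, first payment at period 10.
Periodic rate r = 0.062/2 per half-year; n is counted in half-years.
The ordinary-annuity PV formula values the stream one period before the first payment (period 9); discount that back 9 periods:
PV₀ = 50,100 × [1 − (1+r)^−14] / r × (1+r)^−9 = A$427,052.80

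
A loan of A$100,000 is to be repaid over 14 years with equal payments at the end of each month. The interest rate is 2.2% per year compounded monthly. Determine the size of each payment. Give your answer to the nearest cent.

Level ordinary annuity; solve PV = PMT × [(1 − (1+r)^−n)/r] for PMT.
Periodic rate r = 0.022/12 per month; n is counted in months.
With n = 168: PMT = 100,000 / ([(1 − (1+r)^−n)/r]) = A$692.14

A$692.14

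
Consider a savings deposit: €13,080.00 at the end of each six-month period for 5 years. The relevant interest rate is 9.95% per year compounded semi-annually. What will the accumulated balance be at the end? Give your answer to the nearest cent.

This is an ordinary annuity: 10 deposits of €13,080.00 at the end of each six-month period.
Periodic rate r = 0.0995/2 per half-year; n is counted in half-years.
FV = PMT × [((1+r)^n − 1)/r] = 13,080 × [(1+r)^10 − 1] / r = €164,326.99

€164,326.99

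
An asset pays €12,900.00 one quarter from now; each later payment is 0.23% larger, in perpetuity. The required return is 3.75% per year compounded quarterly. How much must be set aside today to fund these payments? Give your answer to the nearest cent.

Periodic rate r = 0.0375/4 per quarter.
Growing perpetuity (Gordon): PV = PMT₁ / (r − g) = 12,900 / (r − 0.0023) = €1,823,321.55.

€1,823,321.55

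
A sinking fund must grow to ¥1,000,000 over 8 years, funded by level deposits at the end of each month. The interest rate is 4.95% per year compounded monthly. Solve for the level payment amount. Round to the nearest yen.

Level ordinary annuity; solve FV = PMT × [((1+r)^n − 1)/r] for PMT.
Periodic rate r = 0.0495/12 per month; n is counted in months.
With n = 96: PMT = 1,000,000 / ([((1+r)^n − 1)/r]) = ¥8,511

¥8,511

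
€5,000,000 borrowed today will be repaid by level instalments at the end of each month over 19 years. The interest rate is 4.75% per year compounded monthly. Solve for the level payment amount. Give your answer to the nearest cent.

€33,334.89

Level ordinary annuity; solve PV = PMT × [(1 − (1+r)^−n)/r] for PMT.
Periodic rate r = 0.0475/12 per month; n is counted in months.
With n = 228: PMT = 5,000,000 / ([(1 − (1+r)^−n)/r]) = €33,334.89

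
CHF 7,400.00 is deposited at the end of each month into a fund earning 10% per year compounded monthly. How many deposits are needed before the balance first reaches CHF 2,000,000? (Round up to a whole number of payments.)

Periodic rate r = 0.1/12 per month; n is counted in months.
Ordinary annuity FV: 2,000,000 = 7,400 × [((1+r)^n − 1)/r].
(1+r)^n = 1 + 2,000,000 × r / 7,400, so n = ln(1 + 2,000,000·r/7,400) / ln(1+r) = 142.11.
Round up to a whole number of payments: n = 143.

143 payments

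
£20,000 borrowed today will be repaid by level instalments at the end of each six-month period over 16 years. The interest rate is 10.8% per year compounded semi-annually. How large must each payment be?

Level ordinary annuity; solve PV = PMT × [(1 − (1+r)^−n)/r] for PMT.
Periodic rate r = 0.108/2 per half-year; n is counted in half-years.
With n = 32: PMT = 20,000 / ([(1 − (1+r)^−n)/r]) = £1,326.49

£1,326.49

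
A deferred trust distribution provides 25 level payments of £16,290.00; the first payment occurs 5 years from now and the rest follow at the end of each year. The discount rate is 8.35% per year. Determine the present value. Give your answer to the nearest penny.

£122,489.75

Ordinary annuity of 25 payments, first payment at period 5.
Periodic rate r = 0.0835 per year.
The ordinary-annuity PV formula values the stream one period before the first payment (period 4); discount that back 4 periods:
PV₀ = 16,290 × [1 − (1+r)^−25] / r × (1+r)^−4 = £122,489.75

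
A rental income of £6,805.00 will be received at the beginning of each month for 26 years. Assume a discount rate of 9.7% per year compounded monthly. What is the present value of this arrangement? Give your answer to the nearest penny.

£779,819.78

This is an annuity due: 312 payments of £6,805.00 at the beginning of each month.
Periodic rate r = 0.097/12 per month; n is counted in months.
PV = PMT × [(1 − (1+r)^−n)/r] × (1+r) = 6,805 × [1 − (1+r)^−312] / r × (1+r) = £779,819.78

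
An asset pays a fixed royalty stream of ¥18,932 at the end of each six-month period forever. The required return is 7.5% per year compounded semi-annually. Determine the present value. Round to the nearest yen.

¥504,853

Periodic rate r = 0.075/2 per half-year.
Level perpetuity: PV = PMT / r = 18,932 / (0.075/2) = ¥504,853.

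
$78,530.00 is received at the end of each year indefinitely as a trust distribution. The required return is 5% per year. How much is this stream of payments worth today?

$1,570,600.00

Periodic rate r = 0.05 per year.
Level perpetuity: PV = PMT / r = 78,530 / (0.05) = $1,570,600.00.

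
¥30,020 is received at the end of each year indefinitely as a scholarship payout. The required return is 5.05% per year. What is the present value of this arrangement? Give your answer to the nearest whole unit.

¥594,455

Periodic rate r = 0.0505 per year.
Level perpetuity: PV = PMT / r = 30,020 / (0.0505) = ¥594,455.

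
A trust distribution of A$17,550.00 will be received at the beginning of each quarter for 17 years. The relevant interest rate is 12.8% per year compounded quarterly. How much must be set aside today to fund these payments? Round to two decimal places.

A$499,523.35

This is an annuity due: 68 payments of A$17,550.00 at the beginning of each quarter.
Periodic rate r = 0.128/4 per quarter; n is counted in quarters.
PV = PMT × [(1 − (1+r)^−n)/r] × (1+r) = 17,550 × [1 − (1+r)^−68] / r × (1+r) = A$499,523.35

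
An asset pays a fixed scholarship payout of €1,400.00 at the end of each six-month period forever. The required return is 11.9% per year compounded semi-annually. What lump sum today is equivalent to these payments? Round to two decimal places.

€23,529.41

Periodic rate r = 0.119/2 per half-year.
Level perpetuity: PV = PMT / r = 1,400 / (0.119/2) = €23,529.41.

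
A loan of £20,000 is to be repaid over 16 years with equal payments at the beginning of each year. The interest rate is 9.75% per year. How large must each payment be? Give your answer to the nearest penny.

Level annuity due; solve PV = PMT × [(1 − (1+r)^−n)/r] × (1+r) for PMT.
Periodic rate r = 0.0975 per year.
With n = 16: PMT = 20,000 / ([(1 − (1+r)^−n)/r] × (1+r)) = £2,294.67

£2,294.67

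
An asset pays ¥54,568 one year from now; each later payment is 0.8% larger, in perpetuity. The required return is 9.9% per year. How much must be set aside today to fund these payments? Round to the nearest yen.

¥599,648

Periodic rate r = 0.099 per year.
Growing perpetuity (Gordon): PV = PMT₁ / (r − g) = 54,568 / (r − 0.008) = ¥599,648.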